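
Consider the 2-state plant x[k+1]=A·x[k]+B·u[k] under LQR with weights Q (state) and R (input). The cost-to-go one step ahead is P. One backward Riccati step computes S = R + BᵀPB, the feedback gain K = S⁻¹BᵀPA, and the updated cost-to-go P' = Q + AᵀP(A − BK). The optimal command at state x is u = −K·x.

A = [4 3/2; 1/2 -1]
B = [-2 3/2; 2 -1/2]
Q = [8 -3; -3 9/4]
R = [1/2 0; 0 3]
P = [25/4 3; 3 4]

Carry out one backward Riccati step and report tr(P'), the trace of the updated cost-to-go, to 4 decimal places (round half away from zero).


44.6075

BᵀP = [-6.5000 2.0000; 7.8750 2.5000]
S = R + BᵀPB = [1/2 0; 0 3] + [17.0000 -10.7500; -10.7500 10.5625] = [17.5000 -10.7500; -10.7500 13.5625]
BᵀPA = [-25.0000 -11.7500; 32.7500 9.3125]
K = S⁻¹·BᵀPA = [0.1067 -0.4865; 2.4994 0.3010]
A−BK = [0.4645 0.0754; 1.5362 0.1236]
AᵀP(A−BK) = [33.8147 3.7290; 3.7290 0.5427]
P' = Q + AᵀP(A−BK) = [41.8147 0.7290; 0.7290 2.7927]
tr(P') = 44.6075


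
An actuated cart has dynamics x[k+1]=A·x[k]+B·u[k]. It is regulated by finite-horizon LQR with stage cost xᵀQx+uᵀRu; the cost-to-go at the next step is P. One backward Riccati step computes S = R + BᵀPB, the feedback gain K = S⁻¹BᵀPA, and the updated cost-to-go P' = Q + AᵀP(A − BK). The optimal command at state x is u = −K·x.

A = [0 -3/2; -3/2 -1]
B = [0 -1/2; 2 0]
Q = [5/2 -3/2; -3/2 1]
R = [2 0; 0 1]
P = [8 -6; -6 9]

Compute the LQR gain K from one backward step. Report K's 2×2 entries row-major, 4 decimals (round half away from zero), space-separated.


BᵀP = [-12.0000 18.0000; -4.0000 3.0000]
S = R + BᵀPB = [2 0; 0 1] + [36.0000 6.0000; 6.0000 2.0000] = [38.0000 6.0000; 6.0000 3.0000]
BᵀPA = [-27.0000 0.0000; -4.5000 3.0000]
K = S⁻¹·BᵀPA = [-0.6923 -0.2308; -0.1154 1.4615]
A−BK = [-0.0577 -0.7692; -0.1154 -0.5385]
AᵀP(A−BK) = [1.0385 0.3462; 0.3462 4.6154]
P' = Q + AᵀP(A−BK) = [3.5385 -1.1538; -1.1538 5.6154]
tr(P') = 9.1538

-0.6923 -0.2308 -0.1154 1.4615


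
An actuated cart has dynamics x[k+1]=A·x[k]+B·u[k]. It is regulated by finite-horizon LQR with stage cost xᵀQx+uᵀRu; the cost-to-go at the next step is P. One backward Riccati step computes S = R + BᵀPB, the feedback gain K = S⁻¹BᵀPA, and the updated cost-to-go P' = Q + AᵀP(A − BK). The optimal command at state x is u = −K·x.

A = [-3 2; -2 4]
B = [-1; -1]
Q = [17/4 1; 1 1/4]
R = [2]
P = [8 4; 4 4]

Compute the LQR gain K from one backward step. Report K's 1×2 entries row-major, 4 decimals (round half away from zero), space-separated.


2.3636 -2.5455

BᵀP = [-12.0000 -8.0000]
S = R + BᵀPB = [2] + [20.0000] = [22.0000]
BᵀPA = [52.0000 -56.0000]
K = S⁻¹·BᵀPA = [2.3636 -2.5455]
A−BK = [-0.6364 -0.5455; 0.3636 1.4545]
AᵀP(A−BK) = [13.0909 -11.6364; -11.6364 17.4545]
P' = Q + AᵀP(A−BK) = [17.3409 -10.6364; -10.6364 17.7045]
tr(P') = 35.0455


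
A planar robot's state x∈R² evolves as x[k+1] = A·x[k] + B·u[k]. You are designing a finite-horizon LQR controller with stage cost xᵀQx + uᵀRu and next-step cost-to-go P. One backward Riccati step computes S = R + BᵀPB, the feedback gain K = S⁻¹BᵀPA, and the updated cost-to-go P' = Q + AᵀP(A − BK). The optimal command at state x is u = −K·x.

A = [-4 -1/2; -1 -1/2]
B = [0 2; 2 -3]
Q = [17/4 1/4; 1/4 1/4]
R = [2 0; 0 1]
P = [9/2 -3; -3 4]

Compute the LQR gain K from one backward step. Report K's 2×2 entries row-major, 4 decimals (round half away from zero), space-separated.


-1.4269 -0.2661 -1.1579 -0.1053

BᵀP = [-6.0000 8.0000; 18.0000 -18.0000]
S = R + BᵀPB = [2 0; 0 1] + [16.0000 -36.0000; -36.0000 90.0000] = [18.0000 -36.0000; -36.0000 91.0000]
BᵀPA = [16.0000 -1.0000; -54.0000 0.0000]
K = S⁻¹·BᵀPA = [-1.4269 -0.2661; -1.1579 -0.1053]
A−BK = [-1.6842 -0.2895; -1.6199 -0.2836]
AᵀP(A−BK) = [12.3041 2.0731; 2.0731 0.3589]
P' = Q + AᵀP(A−BK) = [16.5541 2.3231; 2.3231 0.6089]
tr(P') = 17.1630


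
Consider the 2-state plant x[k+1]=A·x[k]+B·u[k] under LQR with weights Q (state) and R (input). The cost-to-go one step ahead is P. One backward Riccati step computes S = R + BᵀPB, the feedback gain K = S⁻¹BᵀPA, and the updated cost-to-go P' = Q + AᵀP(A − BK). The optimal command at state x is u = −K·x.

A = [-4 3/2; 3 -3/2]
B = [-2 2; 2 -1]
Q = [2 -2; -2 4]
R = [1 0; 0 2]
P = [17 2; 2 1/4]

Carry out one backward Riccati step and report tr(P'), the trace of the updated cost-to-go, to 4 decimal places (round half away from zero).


9.0469

BᵀP = [-30.0000 -3.5000; 32.0000 3.7500]
S = R + BᵀPB = [1 0; 0 2] + [53.0000 -56.5000; -56.5000 60.2500] = [54.0000 -56.5000; -56.5000 62.2500]
BᵀPA = [109.5000 -39.7500; -116.7500 42.3750]
K = S⁻¹·BᵀPA = [1.2999 -0.4742; -0.6957 0.2504]
A−BK = [-0.0089 0.0510; -0.2954 -0.3013]
AᵀP(A−BK) = [2.6913 -0.9749; -0.9749 0.3556]
P' = Q + AᵀP(A−BK) = [4.6913 -2.9749; -2.9749 4.3556]
tr(P') = 9.0469


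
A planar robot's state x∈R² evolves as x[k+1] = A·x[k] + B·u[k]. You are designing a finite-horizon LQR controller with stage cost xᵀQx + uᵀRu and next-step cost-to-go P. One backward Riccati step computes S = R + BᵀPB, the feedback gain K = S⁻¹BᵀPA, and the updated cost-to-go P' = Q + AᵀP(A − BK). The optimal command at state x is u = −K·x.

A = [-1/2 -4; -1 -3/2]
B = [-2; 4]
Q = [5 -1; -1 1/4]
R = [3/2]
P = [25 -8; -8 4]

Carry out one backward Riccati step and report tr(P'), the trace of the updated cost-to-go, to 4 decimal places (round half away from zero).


53.1031

BᵀP = [-82.0000 32.0000]
S = R + BᵀPB = [3/2] + [292.0000] = [293.5000]
BᵀPA = [9.0000 280.0000]
K = S⁻¹·BᵀPA = [0.0307 0.9540]
A−BK = [-0.4387 -2.0920; -1.1227 -5.3160]
AᵀP(A−BK) = [1.9740 9.4140; 9.4140 45.8790]
P' = Q + AᵀP(A−BK) = [6.9740 8.4140; 8.4140 46.1290]
tr(P') = 53.1031


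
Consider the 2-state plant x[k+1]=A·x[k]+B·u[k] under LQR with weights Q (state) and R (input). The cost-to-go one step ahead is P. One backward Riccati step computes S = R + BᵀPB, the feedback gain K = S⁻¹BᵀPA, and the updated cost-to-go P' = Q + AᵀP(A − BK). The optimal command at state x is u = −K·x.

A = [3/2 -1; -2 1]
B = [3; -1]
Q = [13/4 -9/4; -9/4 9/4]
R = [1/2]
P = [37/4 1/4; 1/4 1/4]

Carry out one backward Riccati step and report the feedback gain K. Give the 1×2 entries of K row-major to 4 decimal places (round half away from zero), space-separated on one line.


BᵀP = [27.5000 0.5000]
S = R + BᵀPB = [1/2] + [82.0000] = [82.5000]
BᵀPA = [40.2500 -27.0000]
K = S⁻¹·BᵀPA = [0.4879 -0.3273]
A−BK = [0.0364 -0.0182; -1.5121 0.6727]
AᵀP(A−BK) = [0.6754 -0.3273; -0.3273 0.1636]
P' = Q + AᵀP(A−BK) = [3.9254 -2.5773; -2.5773 2.4136]
tr(P') = 6.3390

0.4879 -0.3273


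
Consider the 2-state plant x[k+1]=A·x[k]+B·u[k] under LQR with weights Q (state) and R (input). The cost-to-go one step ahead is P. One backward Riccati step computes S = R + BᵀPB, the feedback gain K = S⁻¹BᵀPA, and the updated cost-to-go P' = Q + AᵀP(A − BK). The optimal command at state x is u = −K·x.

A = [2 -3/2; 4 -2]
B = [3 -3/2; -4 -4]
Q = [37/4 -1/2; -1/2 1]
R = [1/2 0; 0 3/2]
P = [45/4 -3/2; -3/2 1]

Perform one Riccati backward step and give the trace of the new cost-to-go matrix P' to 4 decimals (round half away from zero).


BᵀP = [39.7500 -8.5000; -10.8750 -1.7500]
S = R + BᵀPB = [1/2 0; 0 3/2] + [153.2500 -25.6250; -25.6250 23.3125] = [153.7500 -25.6250; -25.6250 24.8125]
BᵀPA = [45.5000 -42.6250; -28.7500 19.8125]
K = S⁻¹·BᵀPA = [0.1242 -0.1741; -1.0304 0.6187]
A−BK = [0.0818 -0.0496; 0.3751 -0.2219]
AᵀP(A−BK) = [1.7243 -1.0408; -1.0408 0.6332]
P' = Q + AᵀP(A−BK) = [10.9743 -1.5408; -1.5408 1.6332]
tr(P') = 12.6074

12.6074


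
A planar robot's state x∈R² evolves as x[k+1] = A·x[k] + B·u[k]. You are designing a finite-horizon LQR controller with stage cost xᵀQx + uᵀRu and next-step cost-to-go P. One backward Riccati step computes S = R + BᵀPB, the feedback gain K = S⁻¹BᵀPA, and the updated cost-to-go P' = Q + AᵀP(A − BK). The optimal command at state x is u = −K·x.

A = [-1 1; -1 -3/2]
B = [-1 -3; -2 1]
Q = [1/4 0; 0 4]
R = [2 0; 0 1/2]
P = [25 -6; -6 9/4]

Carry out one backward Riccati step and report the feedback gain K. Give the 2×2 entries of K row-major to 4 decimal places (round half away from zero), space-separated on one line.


0.3756 0.3204 0.1727 -0.4715

BᵀP = [-13.0000 1.5000; -81.0000 20.2500]
S = R + BᵀPB = [2 0; 0 1/2] + [10.0000 40.5000; 40.5000 263.2500] = [12.0000 40.5000; 40.5000 263.7500]
BᵀPA = [11.5000 -15.2500; 60.7500 -111.3750]
K = S⁻¹·BᵀPA = [0.3756 0.3204; 0.1727 -0.4715]
A−BK = [-0.1064 -0.0940; -0.4214 -0.3878]
AᵀP(A−BK) = [0.4416 0.3325; 0.3325 0.4382]
P' = Q + AᵀP(A−BK) = [0.6916 0.3325; 0.3325 4.4382]
tr(P') = 5.1299


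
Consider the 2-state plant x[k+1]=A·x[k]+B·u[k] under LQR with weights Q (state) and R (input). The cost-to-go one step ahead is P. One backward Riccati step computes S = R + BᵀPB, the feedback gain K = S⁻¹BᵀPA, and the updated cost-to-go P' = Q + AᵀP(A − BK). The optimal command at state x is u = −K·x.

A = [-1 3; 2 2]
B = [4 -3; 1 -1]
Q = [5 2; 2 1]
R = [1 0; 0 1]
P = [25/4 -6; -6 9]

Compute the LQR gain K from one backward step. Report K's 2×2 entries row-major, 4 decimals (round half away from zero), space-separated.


BᵀP = [19.0000 -15.0000; -12.7500 9.0000]
S = R + BᵀPB = [1 0; 0 1] + [61.0000 -42.0000; -42.0000 29.2500] = [62.0000 -42.0000; -42.0000 30.2500]
BᵀPA = [-49.0000 27.0000; 30.7500 -20.2500]
K = S⁻¹·BᵀPA = [-1.7108 -0.3027; -1.3587 -1.0897]
A−BK = [1.7668 0.9417; 2.3520 1.2130]
AᵀP(A−BK) = [24.2040 11.9260; 11.9260 6.3565]
P' = Q + AᵀP(A−BK) = [29.2040 13.9260; 13.9260 7.3565]
tr(P') = 36.5605

-1.7108 -0.3027 -1.3587 -1.0897


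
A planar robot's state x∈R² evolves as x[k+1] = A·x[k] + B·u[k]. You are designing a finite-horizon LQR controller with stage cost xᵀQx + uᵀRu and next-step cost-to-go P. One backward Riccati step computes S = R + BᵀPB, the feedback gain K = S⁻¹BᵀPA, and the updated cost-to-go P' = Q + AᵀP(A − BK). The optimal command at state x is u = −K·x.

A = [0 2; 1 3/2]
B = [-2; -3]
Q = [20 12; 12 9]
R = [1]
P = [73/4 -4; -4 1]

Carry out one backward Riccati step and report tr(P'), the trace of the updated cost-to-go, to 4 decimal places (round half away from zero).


31.3286

BᵀP = [-24.5000 5.0000]
S = R + BᵀPB = [1] + [34.0000] = [35.0000]
BᵀPA = [5.0000 -41.5000]
K = S⁻¹·BᵀPA = [0.1429 -1.1857]
A−BK = [0.2857 -0.3714; 1.4286 -2.0571]
AᵀP(A−BK) = [0.2857 -0.5714; -0.5714 2.0429]
P' = Q + AᵀP(A−BK) = [20.2857 11.4286; 11.4286 11.0429]
tr(P') = 31.3286


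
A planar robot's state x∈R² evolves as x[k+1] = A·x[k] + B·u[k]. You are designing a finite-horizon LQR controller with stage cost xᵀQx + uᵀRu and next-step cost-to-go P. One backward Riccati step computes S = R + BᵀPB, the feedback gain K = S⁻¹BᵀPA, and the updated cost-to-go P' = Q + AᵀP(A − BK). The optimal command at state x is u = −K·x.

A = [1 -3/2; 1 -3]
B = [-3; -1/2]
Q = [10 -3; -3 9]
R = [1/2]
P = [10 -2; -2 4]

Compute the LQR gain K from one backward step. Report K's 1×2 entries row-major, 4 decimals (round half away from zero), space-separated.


-0.2924 0.3684

BᵀP = [-29.0000 4.0000]
S = R + BᵀPB = [1/2] + [85.0000] = [85.5000]
BᵀPA = [-25.0000 31.5000]
K = S⁻¹·BᵀPA = [-0.2924 0.3684]
A−BK = [0.1228 -0.3947; 0.8538 -2.8158]
AᵀP(A−BK) = [2.6901 -8.7895; -8.7895 28.8947]
P' = Q + AᵀP(A−BK) = [12.6901 -11.7895; -11.7895 37.8947]
tr(P') = 50.5848


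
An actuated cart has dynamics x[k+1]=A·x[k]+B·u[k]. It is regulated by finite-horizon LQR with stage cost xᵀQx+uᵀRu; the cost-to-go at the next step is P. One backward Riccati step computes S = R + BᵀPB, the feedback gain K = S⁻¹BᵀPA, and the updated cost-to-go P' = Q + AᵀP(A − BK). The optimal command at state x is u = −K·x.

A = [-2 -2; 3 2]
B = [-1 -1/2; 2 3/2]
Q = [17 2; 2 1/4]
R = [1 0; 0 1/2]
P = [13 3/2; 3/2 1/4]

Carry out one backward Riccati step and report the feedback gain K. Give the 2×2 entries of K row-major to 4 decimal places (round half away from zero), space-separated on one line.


BᵀP = [-10.0000 -1.0000; -4.2500 -0.3750]
S = R + BᵀPB = [1 0; 0 1/2] + [8.0000 3.5000; 3.5000 1.5625] = [9.0000 3.5000; 3.5000 2.0625]
BᵀPA = [17.0000 18.0000; 7.3750 7.7500]
K = S⁻¹·BᵀPA = [1.4653 1.5842; 1.0891 1.0693]
A−BK = [0.0099 0.1188; -1.5644 -2.7723]
AᵀP(A−BK) = [3.3069 3.6832; 3.6832 4.1980]
P' = Q + AᵀP(A−BK) = [20.3069 5.6832; 5.6832 4.4480]
tr(P') = 24.7550

1.4653 1.5842 1.0891 1.0693


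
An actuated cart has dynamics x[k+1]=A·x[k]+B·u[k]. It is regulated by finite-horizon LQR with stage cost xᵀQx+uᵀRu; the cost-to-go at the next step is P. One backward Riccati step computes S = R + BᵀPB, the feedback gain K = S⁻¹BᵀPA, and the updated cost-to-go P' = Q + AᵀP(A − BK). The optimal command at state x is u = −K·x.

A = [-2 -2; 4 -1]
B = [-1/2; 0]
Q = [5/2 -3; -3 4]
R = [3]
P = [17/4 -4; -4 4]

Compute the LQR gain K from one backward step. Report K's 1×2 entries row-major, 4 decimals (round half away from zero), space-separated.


BᵀP = [-2.1250 2.0000]
S = R + BᵀPB = [3] + [1.0625] = [4.0625]
BᵀPA = [12.2500 2.2500]
K = S⁻¹·BᵀPA = [3.0154 0.5538]
A−BK = [-0.4923 -1.7231; 4.0000 -1.0000]
AᵀP(A−BK) = [108.0615 18.2154; 18.2154 3.7538]
P' = Q + AᵀP(A−BK) = [110.5615 15.2154; 15.2154 7.7538]
tr(P') = 118.3154

3.0154 0.5538


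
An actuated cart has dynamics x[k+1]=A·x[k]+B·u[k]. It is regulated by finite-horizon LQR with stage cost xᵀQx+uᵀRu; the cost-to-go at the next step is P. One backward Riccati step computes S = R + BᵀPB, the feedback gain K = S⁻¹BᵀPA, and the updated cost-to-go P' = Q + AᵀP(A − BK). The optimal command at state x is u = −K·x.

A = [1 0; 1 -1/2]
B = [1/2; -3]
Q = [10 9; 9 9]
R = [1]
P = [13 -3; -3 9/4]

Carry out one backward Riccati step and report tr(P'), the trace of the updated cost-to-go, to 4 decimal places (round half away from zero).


BᵀP = [15.5000 -8.2500]
S = R + BᵀPB = [1] + [32.5000] = [33.5000]
BᵀPA = [7.2500 4.1250]
K = S⁻¹·BᵀPA = [0.2164 0.1231]
A−BK = [0.8918 -0.0616; 1.6493 -0.1306]
AᵀP(A−BK) = [7.6810 -0.5177; -0.5177 0.0546]
P' = Q + AᵀP(A−BK) = [17.6810 8.4823; 8.4823 9.0546]
tr(P') = 26.7355

26.7355


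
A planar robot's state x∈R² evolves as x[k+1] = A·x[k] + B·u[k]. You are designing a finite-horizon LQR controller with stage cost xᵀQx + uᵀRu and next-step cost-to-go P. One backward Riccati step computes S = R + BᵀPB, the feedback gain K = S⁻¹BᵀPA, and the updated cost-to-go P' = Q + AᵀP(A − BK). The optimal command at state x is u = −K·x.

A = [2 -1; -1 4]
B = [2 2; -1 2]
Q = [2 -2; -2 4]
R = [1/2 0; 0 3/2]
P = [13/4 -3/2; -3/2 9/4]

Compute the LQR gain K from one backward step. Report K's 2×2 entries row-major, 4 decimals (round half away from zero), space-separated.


BᵀP = [8.0000 -5.2500; 3.5000 1.5000]
S = R + BᵀPB = [1/2 0; 0 3/2] + [21.2500 5.5000; 5.5000 10.0000] = [21.7500 5.5000; 5.5000 11.5000]
BᵀPA = [21.2500 -29.0000; 5.5000 2.5000]
K = S⁻¹·BᵀPA = [0.9738 -1.5793; 0.0125 0.9727]
A−BK = [0.0273 0.2132; -0.0512 0.4753]
AᵀP(A−BK) = [0.4869 -0.7897; -0.7897 3.0183]
P' = Q + AᵀP(A−BK) = [2.4869 -2.7897; -2.7897 7.0183]
tr(P') = 9.5053

0.9738 -1.5793 0.0125 0.9727


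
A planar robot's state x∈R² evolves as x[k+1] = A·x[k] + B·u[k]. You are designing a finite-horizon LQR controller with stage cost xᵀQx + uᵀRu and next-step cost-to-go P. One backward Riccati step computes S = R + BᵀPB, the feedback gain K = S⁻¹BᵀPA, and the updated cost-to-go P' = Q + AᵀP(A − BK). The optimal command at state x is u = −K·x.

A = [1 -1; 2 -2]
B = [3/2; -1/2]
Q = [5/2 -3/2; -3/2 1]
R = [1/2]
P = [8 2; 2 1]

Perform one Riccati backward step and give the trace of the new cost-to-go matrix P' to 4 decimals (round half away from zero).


BᵀP = [11.0000 2.5000]
S = R + BᵀPB = [1/2] + [15.2500] = [15.7500]
BᵀPA = [16.0000 -16.0000]
K = S⁻¹·BᵀPA = [1.0159 -1.0159]
A−BK = [-0.5238 0.5238; 2.5079 -2.5079]
AᵀP(A−BK) = [3.7460 -3.7460; -3.7460 3.7460]
P' = Q + AᵀP(A−BK) = [6.2460 -5.2460; -5.2460 4.7460]
tr(P') = 10.9921

10.9921


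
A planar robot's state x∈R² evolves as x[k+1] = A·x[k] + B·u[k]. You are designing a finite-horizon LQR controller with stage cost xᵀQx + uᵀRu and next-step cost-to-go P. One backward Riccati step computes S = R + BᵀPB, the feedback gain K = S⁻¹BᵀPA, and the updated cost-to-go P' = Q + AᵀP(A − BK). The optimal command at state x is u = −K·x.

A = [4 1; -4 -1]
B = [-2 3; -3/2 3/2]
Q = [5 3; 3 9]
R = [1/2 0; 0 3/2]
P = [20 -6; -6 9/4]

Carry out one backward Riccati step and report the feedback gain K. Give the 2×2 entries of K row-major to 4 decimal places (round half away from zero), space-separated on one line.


BᵀP = [-31.0000 8.6250; 51.0000 -14.6250]
S = R + BᵀPB = [1/2 0; 0 3/2] + [49.0625 -80.0625; -80.0625 131.0625] = [49.5625 -80.0625; -80.0625 132.5625]
BᵀPA = [-158.5000 -39.6250; 262.5000 65.6250]
K = S⁻¹·BᵀPA = [0.0328 0.0082; 2.0000 0.5000]
A−BK = [-1.9344 -0.4836; -6.9508 -1.7377]
AᵀP(A−BK) = [28.1967 7.0492; 7.0492 1.7623]
P' = Q + AᵀP(A−BK) = [33.1967 10.0492; 10.0492 10.7623]
tr(P') = 43.9590

0.0328 0.0082 2.0000 0.5000


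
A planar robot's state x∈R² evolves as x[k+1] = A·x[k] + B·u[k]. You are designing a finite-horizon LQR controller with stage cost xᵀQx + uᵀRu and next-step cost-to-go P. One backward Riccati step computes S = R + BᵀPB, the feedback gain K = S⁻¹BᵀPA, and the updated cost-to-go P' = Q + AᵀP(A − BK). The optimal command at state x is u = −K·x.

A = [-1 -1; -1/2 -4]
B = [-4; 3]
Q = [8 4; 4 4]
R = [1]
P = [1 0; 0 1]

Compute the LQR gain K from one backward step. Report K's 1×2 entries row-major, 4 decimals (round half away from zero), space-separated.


0.0962 -0.3077

BᵀP = [-4.0000 3.0000]
S = R + BᵀPB = [1] + [25.0000] = [26.0000]
BᵀPA = [2.5000 -8.0000]
K = S⁻¹·BᵀPA = [0.0962 -0.3077]
A−BK = [-0.6154 -2.2308; -0.7885 -3.0769]
AᵀP(A−BK) = [1.0096 3.7692; 3.7692 14.5385]
P' = Q + AᵀP(A−BK) = [9.0096 7.7692; 7.7692 18.5385]
tr(P') = 27.5481


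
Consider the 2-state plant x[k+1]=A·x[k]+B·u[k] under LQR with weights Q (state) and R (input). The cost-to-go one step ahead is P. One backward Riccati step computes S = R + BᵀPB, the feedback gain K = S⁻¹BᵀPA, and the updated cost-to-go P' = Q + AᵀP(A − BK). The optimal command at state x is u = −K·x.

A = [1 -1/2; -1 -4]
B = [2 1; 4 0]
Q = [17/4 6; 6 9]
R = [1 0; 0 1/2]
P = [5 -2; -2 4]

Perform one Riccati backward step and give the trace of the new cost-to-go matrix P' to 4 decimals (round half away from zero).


16.3217

BᵀP = [2.0000 12.0000; 5.0000 -2.0000]
S = R + BᵀPB = [1 0; 0 1/2] + [52.0000 2.0000; 2.0000 5.0000] = [53.0000 2.0000; 2.0000 5.5000]
BᵀPA = [-10.0000 -49.0000; 7.0000 5.5000]
K = S⁻¹·BᵀPA = [-0.2400 -0.9757; 1.3600 1.3548]
A−BK = [0.1200 0.0965; -0.0400 -0.0974]
AᵀP(A−BK) = [1.0800 1.2600; 1.2600 1.9917]
P' = Q + AᵀP(A−BK) = [5.3300 7.2600; 7.2600 10.9917]
tr(P') = 16.3217


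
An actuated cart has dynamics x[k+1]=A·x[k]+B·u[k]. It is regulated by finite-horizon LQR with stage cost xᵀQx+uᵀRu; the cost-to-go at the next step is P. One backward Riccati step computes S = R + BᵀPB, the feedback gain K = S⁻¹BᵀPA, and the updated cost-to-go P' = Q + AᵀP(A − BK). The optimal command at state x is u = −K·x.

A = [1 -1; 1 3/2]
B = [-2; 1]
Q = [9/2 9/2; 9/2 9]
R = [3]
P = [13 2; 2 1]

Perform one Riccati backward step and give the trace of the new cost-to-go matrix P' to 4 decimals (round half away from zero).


17.6406

BᵀP = [-24.0000 -3.0000]
S = R + BᵀPB = [3] + [45.0000] = [48.0000]
BᵀPA = [-27.0000 19.5000]
K = S⁻¹·BᵀPA = [-0.5625 0.4063]
A−BK = [-0.1250 -0.1875; 1.5625 1.0938]
AᵀP(A−BK) = [2.8125 0.4688; 0.4688 1.3281]
P' = Q + AᵀP(A−BK) = [7.3125 4.9688; 4.9688 10.3281]
tr(P') = 17.6406


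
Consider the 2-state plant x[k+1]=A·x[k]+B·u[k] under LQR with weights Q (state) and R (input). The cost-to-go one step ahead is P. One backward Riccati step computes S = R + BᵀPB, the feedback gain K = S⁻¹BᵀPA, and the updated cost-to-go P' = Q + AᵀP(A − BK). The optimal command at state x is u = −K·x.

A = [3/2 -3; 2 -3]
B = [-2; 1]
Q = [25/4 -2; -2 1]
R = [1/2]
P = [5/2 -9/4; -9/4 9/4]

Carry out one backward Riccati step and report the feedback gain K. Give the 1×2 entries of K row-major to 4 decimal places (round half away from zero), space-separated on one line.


0.1207 0.0690

BᵀP = [-7.2500 6.7500]
S = R + BᵀPB = [1/2] + [21.2500] = [21.7500]
BᵀPA = [2.6250 1.5000]
K = S⁻¹·BᵀPA = [0.1207 0.0690]
A−BK = [1.7414 -2.8621; 1.8793 -3.0690]
AᵀP(A−BK) = [0.8082 -1.3060; -1.3060 2.1466]
P' = Q + AᵀP(A−BK) = [7.0582 -3.3060; -3.3060 3.1466]
tr(P') = 10.2047


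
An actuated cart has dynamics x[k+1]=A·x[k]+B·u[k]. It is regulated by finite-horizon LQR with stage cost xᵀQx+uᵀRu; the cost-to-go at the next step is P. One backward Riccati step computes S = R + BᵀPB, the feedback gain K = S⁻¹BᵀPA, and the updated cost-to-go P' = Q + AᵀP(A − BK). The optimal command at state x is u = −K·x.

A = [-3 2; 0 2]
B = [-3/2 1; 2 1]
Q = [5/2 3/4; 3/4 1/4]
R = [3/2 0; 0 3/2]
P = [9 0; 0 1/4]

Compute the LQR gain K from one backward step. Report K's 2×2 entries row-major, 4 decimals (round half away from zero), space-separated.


1.1166 -0.5161 -1.1613 1.0968

BᵀP = [-13.5000 0.5000; 9.0000 0.2500]
S = R + BᵀPB = [3/2 0; 0 3/2] + [21.2500 -13.0000; -13.0000 9.2500] = [22.7500 -13.0000; -13.0000 10.7500]
BᵀPA = [40.5000 -26.0000; -27.0000 18.5000]
K = S⁻¹·BᵀPA = [1.1166 -0.5161; -1.1613 1.0968]
A−BK = [-0.1638 0.1290; -1.0720 1.9355]
AᵀP(A−BK) = [4.4218 -3.4839; -3.4839 3.2903]
P' = Q + AᵀP(A−BK) = [6.9218 -2.7339; -2.7339 3.5403]
tr(P') = 10.4622


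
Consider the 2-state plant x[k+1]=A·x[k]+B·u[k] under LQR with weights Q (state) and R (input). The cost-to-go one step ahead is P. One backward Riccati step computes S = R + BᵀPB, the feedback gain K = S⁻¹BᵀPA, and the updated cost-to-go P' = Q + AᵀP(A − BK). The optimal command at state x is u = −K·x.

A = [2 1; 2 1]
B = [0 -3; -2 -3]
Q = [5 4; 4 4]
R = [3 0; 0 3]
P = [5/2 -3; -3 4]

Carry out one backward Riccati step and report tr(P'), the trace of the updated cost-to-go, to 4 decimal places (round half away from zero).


BᵀP = [6.0000 -8.0000; 1.5000 -3.0000]
S = R + BᵀPB = [3 0; 0 3] + [16.0000 6.0000; 6.0000 4.5000] = [19.0000 6.0000; 6.0000 7.5000]
BᵀPA = [-4.0000 -2.0000; -3.0000 -1.5000]
K = S⁻¹·BᵀPA = [-0.1127 -0.0563; -0.3099 -0.1549]
A−BK = [1.0704 0.5352; 0.8451 0.4225]
AᵀP(A−BK) = [0.6197 0.3099; 0.3099 0.1549]
P' = Q + AᵀP(A−BK) = [5.6197 4.3099; 4.3099 4.1549]
tr(P') = 9.7746

9.7746


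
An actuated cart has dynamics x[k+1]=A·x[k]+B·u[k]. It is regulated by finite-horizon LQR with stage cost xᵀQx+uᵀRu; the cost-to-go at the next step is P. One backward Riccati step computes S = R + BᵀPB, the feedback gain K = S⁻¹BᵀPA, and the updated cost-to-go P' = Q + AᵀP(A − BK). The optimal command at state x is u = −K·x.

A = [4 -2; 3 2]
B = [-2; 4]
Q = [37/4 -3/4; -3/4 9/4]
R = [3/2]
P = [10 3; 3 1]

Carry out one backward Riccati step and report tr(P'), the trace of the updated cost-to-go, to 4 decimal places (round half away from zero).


105.3421

BᵀP = [-8.0000 -2.0000]
S = R + BᵀPB = [3/2] + [8.0000] = [9.5000]
BᵀPA = [-38.0000 12.0000]
K = S⁻¹·BᵀPA = [-4.0000 1.2632]
A−BK = [-4.0000 0.5263; 19.0000 -3.0526]
AᵀP(A−BK) = [89.0000 -20.0000; -20.0000 4.8421]
P' = Q + AᵀP(A−BK) = [98.2500 -20.7500; -20.7500 7.0921]
tr(P') = 105.3421


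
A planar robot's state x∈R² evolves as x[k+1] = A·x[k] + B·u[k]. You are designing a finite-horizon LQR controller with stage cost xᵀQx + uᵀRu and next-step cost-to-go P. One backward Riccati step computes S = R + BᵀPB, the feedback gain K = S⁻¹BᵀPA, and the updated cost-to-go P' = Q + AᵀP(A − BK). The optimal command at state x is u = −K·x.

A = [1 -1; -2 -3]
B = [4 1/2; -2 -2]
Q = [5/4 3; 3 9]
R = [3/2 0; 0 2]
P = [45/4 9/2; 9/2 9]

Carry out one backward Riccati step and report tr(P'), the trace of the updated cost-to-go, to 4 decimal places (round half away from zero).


BᵀP = [36.0000 0.0000; -3.3750 -15.7500]
S = R + BᵀPB = [3/2 0; 0 2] + [144.0000 18.0000; 18.0000 29.8125] = [145.5000 18.0000; 18.0000 31.8125]
BᵀPA = [36.0000 -36.0000; 28.1250 50.6250]
K = S⁻¹·BᵀPA = [0.1484 -0.4777; 0.8001 1.8617]
A−BK = [0.0062 -0.0199; -0.1029 -0.2321]
AᵀP(A−BK) = [1.4034 3.0891; 3.0891 7.8050]
P' = Q + AᵀP(A−BK) = [2.6534 6.0891; 6.0891 16.8050]
tr(P') = 19.4584

19.4584


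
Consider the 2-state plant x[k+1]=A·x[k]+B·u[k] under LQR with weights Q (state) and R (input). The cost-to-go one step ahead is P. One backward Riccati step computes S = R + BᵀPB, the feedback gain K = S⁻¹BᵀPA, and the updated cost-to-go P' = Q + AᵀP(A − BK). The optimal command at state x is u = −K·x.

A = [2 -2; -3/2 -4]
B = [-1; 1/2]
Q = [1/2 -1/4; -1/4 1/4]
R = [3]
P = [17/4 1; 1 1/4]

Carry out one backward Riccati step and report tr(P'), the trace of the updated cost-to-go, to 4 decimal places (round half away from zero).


24.0792

BᵀP = [-3.7500 -0.8750]
S = R + BᵀPB = [3] + [3.3125] = [6.3125]
BᵀPA = [-6.1875 11.0000]
K = S⁻¹·BᵀPA = [-0.9802 1.7426]
A−BK = [1.0198 -0.2574; -1.0099 -4.8713]
AᵀP(A−BK) = [5.4975 -9.7178; -9.7178 17.8317]
P' = Q + AᵀP(A−BK) = [5.9975 -9.9678; -9.9678 18.0817]
tr(P') = 24.0792


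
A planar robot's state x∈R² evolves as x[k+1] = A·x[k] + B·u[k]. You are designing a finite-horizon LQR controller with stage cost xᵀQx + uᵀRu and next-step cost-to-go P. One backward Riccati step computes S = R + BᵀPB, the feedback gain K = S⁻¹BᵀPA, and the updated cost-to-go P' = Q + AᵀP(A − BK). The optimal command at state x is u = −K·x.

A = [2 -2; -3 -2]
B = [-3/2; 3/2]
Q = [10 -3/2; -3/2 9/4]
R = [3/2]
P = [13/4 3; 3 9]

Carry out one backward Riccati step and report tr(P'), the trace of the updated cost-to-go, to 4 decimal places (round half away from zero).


74.6476

BᵀP = [-0.3750 9.0000]
S = R + BᵀPB = [3/2] + [14.0625] = [15.5625]
BᵀPA = [-27.7500 -17.2500]
K = S⁻¹·BᵀPA = [-1.7831 -1.1084]
A−BK = [-0.6747 -3.6627; -0.3253 -0.3373]
AᵀP(A−BK) = [8.5181 16.2410; 16.2410 53.8795]
P' = Q + AᵀP(A−BK) = [18.5181 14.7410; 14.7410 56.1295]
tr(P') = 74.6476


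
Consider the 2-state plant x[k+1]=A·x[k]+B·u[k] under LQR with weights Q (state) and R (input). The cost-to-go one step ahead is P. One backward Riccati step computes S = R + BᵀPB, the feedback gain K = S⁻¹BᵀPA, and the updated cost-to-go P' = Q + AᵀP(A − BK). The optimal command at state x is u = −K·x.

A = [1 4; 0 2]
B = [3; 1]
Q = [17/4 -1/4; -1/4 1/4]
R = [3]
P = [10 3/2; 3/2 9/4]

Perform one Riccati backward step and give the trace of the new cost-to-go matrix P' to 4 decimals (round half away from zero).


BᵀP = [31.5000 6.7500]
S = R + BᵀPB = [3] + [101.2500] = [104.2500]
BᵀPA = [31.5000 139.5000]
K = S⁻¹·BᵀPA = [0.3022 1.3381]
A−BK = [0.0935 -0.0144; -0.3022 0.6619]
AᵀP(A−BK) = [0.4820 0.8489; 0.8489 6.3309]
P' = Q + AᵀP(A−BK) = [4.7320 0.5989; 0.5989 6.5809]
tr(P') = 11.3129

11.3129


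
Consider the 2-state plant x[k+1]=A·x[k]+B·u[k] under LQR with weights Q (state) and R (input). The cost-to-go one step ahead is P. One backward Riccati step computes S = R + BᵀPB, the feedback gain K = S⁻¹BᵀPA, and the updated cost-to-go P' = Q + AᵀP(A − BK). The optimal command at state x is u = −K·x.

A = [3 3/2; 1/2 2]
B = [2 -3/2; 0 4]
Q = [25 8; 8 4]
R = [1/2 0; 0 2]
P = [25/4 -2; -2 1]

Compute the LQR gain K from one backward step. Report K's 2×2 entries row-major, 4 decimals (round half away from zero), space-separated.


BᵀP = [12.5000 -4.0000; -17.3750 7.0000]
S = R + BᵀPB = [1/2 0; 0 2] + [25.0000 -34.7500; -34.7500 54.0625] = [25.5000 -34.7500; -34.7500 56.0625]
BᵀPA = [35.5000 10.7500; -48.6250 -12.0625]
K = S⁻¹·BᵀPA = [1.3534 0.8265; -0.0284 0.2971]
A−BK = [0.2505 0.2928; 0.6137 0.8115]
AᵀP(A−BK) = [1.0714 0.7329; 0.7329 0.7620]
P' = Q + AᵀP(A−BK) = [26.0714 8.7329; 8.7329 4.7620]
tr(P') = 30.8334

1.3534 0.8265 -0.0284 0.2971


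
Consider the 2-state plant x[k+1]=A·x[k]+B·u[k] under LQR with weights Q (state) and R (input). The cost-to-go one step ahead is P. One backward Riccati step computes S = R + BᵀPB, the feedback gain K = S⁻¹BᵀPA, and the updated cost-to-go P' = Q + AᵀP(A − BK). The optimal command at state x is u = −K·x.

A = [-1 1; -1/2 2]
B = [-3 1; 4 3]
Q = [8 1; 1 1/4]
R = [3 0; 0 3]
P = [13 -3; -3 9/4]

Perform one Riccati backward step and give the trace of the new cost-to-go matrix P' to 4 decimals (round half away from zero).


BᵀP = [-51.0000 18.0000; 4.0000 3.7500]
S = R + BᵀPB = [3 0; 0 3] + [225.0000 3.0000; 3.0000 15.2500] = [228.0000 3.0000; 3.0000 18.2500]
BᵀPA = [42.0000 -15.0000; -5.8750 11.5000]
K = S⁻¹·BᵀPA = [0.1889 -0.0742; -0.3530 0.6423]
A−BK = [-0.0805 0.1349; -0.1965 0.3699]
AᵀP(A−BK) = [0.5569 -0.8581; -0.8581 1.4995]
P' = Q + AᵀP(A−BK) = [8.5569 0.1419; 0.1419 1.7495]
tr(P') = 10.3064

10.3064


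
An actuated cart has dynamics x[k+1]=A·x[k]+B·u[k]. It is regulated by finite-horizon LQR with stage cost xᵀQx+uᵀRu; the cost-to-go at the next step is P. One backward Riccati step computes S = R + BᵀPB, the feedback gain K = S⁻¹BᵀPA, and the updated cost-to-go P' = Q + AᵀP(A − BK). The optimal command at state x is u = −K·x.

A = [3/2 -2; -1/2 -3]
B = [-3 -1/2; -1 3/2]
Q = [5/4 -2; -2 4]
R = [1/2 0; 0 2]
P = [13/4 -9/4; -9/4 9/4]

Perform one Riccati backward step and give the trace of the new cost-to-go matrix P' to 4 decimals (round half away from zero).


BᵀP = [-7.5000 4.5000; -5.0000 4.5000]
S = R + BᵀPB = [1/2 0; 0 2] + [18.0000 10.5000; 10.5000 9.2500] = [18.5000 10.5000; 10.5000 11.2500]
BᵀPA = [-13.5000 1.5000; -9.7500 -3.5000]
K = S⁻¹·BᵀPA = [-0.5057 0.5479; -0.3946 -0.8225]
A−BK = [-0.2146 -0.7676; -0.4138 -1.2184]
AᵀP(A−BK) = [0.5747 0.8774; 0.8774 2.5495]
P' = Q + AᵀP(A−BK) = [1.8247 -1.1226; -1.1226 6.5495]
tr(P') = 8.3742

8.3742


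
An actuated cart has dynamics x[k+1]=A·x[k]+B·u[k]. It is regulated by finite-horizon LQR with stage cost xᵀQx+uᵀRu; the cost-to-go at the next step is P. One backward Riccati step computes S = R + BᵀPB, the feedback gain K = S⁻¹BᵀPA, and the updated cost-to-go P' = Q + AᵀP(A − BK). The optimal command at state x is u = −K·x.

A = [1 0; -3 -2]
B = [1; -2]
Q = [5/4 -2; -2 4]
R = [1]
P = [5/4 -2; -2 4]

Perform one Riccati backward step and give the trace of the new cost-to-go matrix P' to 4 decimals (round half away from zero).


7.9262

BᵀP = [5.2500 -10.0000]
S = R + BᵀPB = [1] + [25.2500] = [26.2500]
BᵀPA = [35.2500 20.0000]
K = S⁻¹·BᵀPA = [1.3429 0.7619]
A−BK = [-0.3429 -0.7619; -0.3143 -0.4762]
AᵀP(A−BK) = [1.9143 1.1429; 1.1429 0.7619]
P' = Q + AᵀP(A−BK) = [3.1643 -0.8571; -0.8571 4.7619]
tr(P') = 7.9262


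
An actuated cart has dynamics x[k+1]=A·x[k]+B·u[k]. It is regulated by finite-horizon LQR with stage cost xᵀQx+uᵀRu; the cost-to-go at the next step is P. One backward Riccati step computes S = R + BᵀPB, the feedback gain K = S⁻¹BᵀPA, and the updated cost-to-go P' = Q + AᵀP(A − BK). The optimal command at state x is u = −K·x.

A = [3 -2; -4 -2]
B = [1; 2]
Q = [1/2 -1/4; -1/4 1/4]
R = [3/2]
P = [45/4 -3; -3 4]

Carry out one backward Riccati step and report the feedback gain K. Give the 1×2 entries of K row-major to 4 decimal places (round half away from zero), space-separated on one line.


-0.2537 -1.2239

BᵀP = [5.2500 5.0000]
S = R + BᵀPB = [3/2] + [15.2500] = [16.7500]
BᵀPA = [-4.2500 -20.5000]
K = S⁻¹·BᵀPA = [-0.2537 -1.2239]
A−BK = [3.2537 -0.7761; -3.4925 0.4478]
AᵀP(A−BK) = [236.1716 -46.7015; -46.7015 11.9104]
P' = Q + AᵀP(A−BK) = [236.6716 -46.9515; -46.9515 12.1604]
tr(P') = 248.8321


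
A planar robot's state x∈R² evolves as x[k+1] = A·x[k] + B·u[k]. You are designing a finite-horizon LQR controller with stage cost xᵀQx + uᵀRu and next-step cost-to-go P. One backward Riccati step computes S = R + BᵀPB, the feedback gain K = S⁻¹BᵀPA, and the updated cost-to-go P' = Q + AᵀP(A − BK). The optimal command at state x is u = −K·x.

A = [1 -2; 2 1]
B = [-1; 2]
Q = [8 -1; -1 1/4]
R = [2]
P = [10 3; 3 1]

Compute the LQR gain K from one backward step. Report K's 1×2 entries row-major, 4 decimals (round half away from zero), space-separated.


-1.5000 1.7500

BᵀP = [-4.0000 -1.0000]
S = R + BᵀPB = [2] + [2.0000] = [4.0000]
BᵀPA = [-6.0000 7.0000]
K = S⁻¹·BᵀPA = [-1.5000 1.7500]
A−BK = [-0.5000 -0.2500; 5.0000 -2.5000]
AᵀP(A−BK) = [17.0000 -16.5000; -16.5000 16.7500]
P' = Q + AᵀP(A−BK) = [25.0000 -17.5000; -17.5000 17.0000]
tr(P') = 42.0000


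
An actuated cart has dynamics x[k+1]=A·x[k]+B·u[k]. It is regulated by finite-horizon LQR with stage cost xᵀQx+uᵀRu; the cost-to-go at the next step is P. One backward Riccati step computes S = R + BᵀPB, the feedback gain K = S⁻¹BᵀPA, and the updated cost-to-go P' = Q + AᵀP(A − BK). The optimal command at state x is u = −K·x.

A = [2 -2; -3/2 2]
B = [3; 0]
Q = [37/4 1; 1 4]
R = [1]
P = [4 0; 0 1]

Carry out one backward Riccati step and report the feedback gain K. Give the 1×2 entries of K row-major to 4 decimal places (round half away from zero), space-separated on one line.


0.6486 -0.6486

BᵀP = [12.0000 0.0000]
S = R + BᵀPB = [1] + [36.0000] = [37.0000]
BᵀPA = [24.0000 -24.0000]
K = S⁻¹·BᵀPA = [0.6486 -0.6486]
A−BK = [0.0541 -0.0541; -1.5000 2.0000]
AᵀP(A−BK) = [2.6824 -3.4324; -3.4324 4.4324]
P' = Q + AᵀP(A−BK) = [11.9324 -2.4324; -2.4324 8.4324]
tr(P') = 20.3649


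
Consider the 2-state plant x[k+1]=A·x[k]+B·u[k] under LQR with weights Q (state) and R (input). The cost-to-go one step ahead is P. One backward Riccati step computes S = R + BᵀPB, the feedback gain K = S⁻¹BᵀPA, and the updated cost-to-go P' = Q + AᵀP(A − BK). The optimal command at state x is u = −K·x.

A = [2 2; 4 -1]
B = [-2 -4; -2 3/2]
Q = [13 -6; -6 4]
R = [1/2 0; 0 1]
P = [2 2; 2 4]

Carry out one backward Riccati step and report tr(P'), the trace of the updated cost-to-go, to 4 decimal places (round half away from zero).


BᵀP = [-8.0000 -12.0000; -5.0000 -2.0000]
S = R + BᵀPB = [1/2 0; 0 1] + [40.0000 14.0000; 14.0000 17.0000] = [40.5000 14.0000; 14.0000 18.0000]
BᵀPA = [-64.0000 -4.0000; -18.0000 -8.0000]
K = S⁻¹·BᵀPA = [-1.6886 0.0750; 0.3133 -0.5028]
A−BK = [-0.1238 0.1388; 0.1529 -0.0957]
AᵀP(A−BK) = [1.5722 -0.2477; -0.2477 0.2777]
P' = Q + AᵀP(A−BK) = [14.5722 -6.2477; -6.2477 4.2777]
tr(P') = 18.8499

18.8499


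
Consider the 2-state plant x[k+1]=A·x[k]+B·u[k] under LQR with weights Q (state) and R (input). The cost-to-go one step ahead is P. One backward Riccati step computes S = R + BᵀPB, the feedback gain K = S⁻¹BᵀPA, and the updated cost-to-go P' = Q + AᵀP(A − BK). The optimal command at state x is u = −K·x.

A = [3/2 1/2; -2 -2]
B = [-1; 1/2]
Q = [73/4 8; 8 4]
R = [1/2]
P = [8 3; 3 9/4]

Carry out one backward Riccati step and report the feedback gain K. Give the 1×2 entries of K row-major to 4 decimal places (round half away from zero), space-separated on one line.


-0.9897 0.0825

BᵀP = [-6.5000 -1.8750]
S = R + BᵀPB = [1/2] + [5.5625] = [6.0625]
BᵀPA = [-6.0000 0.5000]
K = S⁻¹·BᵀPA = [-0.9897 0.0825]
A−BK = [0.5103 0.5825; -1.5052 -2.0412]
AᵀP(A−BK) = [3.0619 3.4948; 3.4948 4.9588]
P' = Q + AᵀP(A−BK) = [21.3119 11.4948; 11.4948 8.9588]
tr(P') = 30.2706


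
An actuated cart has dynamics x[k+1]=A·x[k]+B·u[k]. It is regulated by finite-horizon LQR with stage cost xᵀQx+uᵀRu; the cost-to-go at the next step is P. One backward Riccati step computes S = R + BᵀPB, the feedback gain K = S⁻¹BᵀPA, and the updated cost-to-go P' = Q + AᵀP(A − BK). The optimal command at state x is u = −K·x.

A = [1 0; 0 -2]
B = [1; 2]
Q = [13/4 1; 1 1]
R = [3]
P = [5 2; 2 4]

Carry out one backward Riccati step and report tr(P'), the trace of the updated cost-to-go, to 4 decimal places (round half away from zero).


BᵀP = [9.0000 10.0000]
S = R + BᵀPB = [3] + [29.0000] = [32.0000]
BᵀPA = [9.0000 -20.0000]
K = S⁻¹·BᵀPA = [0.2813 -0.6250]
A−BK = [0.7188 0.6250; -0.5625 -0.7500]
AᵀP(A−BK) = [2.4688 1.6250; 1.6250 3.5000]
P' = Q + AᵀP(A−BK) = [5.7188 2.6250; 2.6250 4.5000]
tr(P') = 10.2188

10.2188


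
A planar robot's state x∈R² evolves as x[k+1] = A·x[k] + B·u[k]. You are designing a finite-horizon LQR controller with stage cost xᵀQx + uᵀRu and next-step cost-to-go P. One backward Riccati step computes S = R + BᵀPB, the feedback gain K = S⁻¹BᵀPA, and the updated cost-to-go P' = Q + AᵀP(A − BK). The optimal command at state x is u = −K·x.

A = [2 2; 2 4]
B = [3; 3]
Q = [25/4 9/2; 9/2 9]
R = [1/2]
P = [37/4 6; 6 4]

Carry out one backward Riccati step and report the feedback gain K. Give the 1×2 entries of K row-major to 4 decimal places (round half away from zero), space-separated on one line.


0.6652 0.9286

BᵀP = [45.7500 30.0000]
S = R + BᵀPB = [1/2] + [227.2500] = [227.7500]
BᵀPA = [151.5000 211.5000]
K = S⁻¹·BᵀPA = [0.6652 0.9286]
A−BK = [0.0044 -0.7859; 0.0044 1.2141]
AᵀP(A−BK) = [0.2217 0.3095; 0.3095 0.5906]
P' = Q + AᵀP(A−BK) = [6.4717 4.8095; 4.8095 9.5906]
tr(P') = 16.0623


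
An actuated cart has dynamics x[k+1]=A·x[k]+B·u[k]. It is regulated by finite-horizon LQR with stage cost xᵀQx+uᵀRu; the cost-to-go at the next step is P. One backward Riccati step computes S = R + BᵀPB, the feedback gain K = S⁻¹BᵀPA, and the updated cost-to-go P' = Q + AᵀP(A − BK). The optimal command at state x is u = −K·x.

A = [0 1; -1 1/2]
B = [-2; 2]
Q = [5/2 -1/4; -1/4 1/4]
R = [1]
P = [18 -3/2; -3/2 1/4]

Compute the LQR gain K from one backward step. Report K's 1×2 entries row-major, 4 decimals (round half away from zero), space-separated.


-0.0407 -0.4331

BᵀP = [-39.0000 3.5000]
S = R + BᵀPB = [1] + [85.0000] = [86.0000]
BᵀPA = [-3.5000 -37.2500]
K = S⁻¹·BᵀPA = [-0.0407 -0.4331]
A−BK = [-0.0814 0.1337; -0.9186 1.3663]
AᵀP(A−BK) = [0.1076 -0.1410; -0.1410 0.4281]
P' = Q + AᵀP(A−BK) = [2.6076 -0.3910; -0.3910 0.6781]
tr(P') = 3.2856


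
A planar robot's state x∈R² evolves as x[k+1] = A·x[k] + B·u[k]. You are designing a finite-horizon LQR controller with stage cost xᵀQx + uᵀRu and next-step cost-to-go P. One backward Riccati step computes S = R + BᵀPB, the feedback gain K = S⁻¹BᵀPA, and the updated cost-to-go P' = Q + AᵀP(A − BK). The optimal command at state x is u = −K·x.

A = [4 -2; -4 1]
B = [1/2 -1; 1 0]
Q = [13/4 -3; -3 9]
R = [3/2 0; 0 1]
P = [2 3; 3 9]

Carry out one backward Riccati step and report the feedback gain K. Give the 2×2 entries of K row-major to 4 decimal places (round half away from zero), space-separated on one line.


-2.3846 0.4423 -1.8462 0.9231

BᵀP = [4.0000 10.5000; -2.0000 -3.0000]
S = R + BᵀPB = [3/2 0; 0 1] + [12.5000 -4.0000; -4.0000 2.0000] = [14.0000 -4.0000; -4.0000 3.0000]
BᵀPA = [-26.0000 2.5000; 4.0000 1.0000]
K = S⁻¹·BᵀPA = [-2.3846 0.4423; -1.8462 0.9231]
A−BK = [3.3462 -1.2981; -1.6154 0.5577]
AᵀP(A−BK) = [25.3846 -8.1923; -8.1923 2.9712]
P' = Q + AᵀP(A−BK) = [28.6346 -11.1923; -11.1923 11.9712]
tr(P') = 40.6058


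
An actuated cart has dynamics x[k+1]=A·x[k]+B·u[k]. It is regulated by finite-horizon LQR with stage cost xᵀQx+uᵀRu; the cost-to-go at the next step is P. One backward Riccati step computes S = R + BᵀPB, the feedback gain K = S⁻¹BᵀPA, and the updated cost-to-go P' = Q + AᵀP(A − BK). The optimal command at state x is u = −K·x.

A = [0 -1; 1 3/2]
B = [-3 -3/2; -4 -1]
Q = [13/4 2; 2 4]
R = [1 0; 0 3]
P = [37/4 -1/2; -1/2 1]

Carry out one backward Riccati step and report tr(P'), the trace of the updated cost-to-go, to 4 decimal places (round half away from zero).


13.6726

BᵀP = [-25.7500 -2.5000; -13.3750 -0.2500]
S = R + BᵀPB = [1 0; 0 3] + [87.2500 41.1250; 41.1250 20.3125] = [88.2500 41.1250; 41.1250 23.3125]
BᵀPA = [-2.5000 22.0000; -0.2500 13.0000]
K = S⁻¹·BᵀPA = [-0.1311 -0.0594; 0.2206 0.6625]
A−BK = [-0.0625 -0.1846; 0.6961 1.9248]
AᵀP(A−BK) = [0.7273 2.0171; 2.0171 5.6952]
P' = Q + AᵀP(A−BK) = [3.9773 4.0171; 4.0171 9.6952]
tr(P') = 13.6726
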